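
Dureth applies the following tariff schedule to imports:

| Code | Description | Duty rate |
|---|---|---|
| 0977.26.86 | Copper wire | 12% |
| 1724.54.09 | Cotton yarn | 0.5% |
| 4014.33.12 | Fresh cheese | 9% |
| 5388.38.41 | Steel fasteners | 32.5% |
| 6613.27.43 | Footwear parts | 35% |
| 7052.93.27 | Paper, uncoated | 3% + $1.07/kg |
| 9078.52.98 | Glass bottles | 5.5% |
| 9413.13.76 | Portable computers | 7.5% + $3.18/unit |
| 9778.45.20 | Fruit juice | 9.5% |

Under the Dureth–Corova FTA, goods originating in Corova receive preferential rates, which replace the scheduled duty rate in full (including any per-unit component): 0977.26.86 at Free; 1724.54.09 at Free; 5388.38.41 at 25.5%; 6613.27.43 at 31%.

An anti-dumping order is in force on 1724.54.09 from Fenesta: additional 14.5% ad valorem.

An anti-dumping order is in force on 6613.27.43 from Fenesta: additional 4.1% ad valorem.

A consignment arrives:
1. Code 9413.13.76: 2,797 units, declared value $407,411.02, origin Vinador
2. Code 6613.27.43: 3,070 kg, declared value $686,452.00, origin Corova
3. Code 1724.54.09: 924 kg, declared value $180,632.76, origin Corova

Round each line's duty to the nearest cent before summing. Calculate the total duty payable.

$252,250.41

Line 1 (9413.13.76, Vinador, 2,797 units, $407,411.02):
Base rate for 9413.13.76 is 7.5% + $3.18/unit.
Duty = $407,411.02 × 7.5% + 2,797 × $3.18 = $39,450.29.
Line 2 (6613.27.43, Corova, 3,070 kg, $686,452.00):
Base rate for 6613.27.43 is 35%.
Origin Corova qualifies under the Dureth–Corova agreement and 6613.27.43 is covered: preferential rate 31% applies instead.
The additional-duty order on 6613.27.43 targets Fenesta, not Corova; it does not apply.
Duty = $686,452.00 × 31% = $212,800.12.
Line 3 (1724.54.09, Corova, 924 kg, $180,632.76):
Base rate for 1724.54.09 is 0.5%.
Origin Corova qualifies under the Dureth–Corova agreement and 1724.54.09 is covered: preferential rate Free applies instead.
The additional-duty order on 1724.54.09 targets Fenesta, not Corova; it does not apply.
Duty = $180,632.76 × 0% = $0.00.
Total = $39,450.29 + $212,800.12 + $0.00 = $252,250.41.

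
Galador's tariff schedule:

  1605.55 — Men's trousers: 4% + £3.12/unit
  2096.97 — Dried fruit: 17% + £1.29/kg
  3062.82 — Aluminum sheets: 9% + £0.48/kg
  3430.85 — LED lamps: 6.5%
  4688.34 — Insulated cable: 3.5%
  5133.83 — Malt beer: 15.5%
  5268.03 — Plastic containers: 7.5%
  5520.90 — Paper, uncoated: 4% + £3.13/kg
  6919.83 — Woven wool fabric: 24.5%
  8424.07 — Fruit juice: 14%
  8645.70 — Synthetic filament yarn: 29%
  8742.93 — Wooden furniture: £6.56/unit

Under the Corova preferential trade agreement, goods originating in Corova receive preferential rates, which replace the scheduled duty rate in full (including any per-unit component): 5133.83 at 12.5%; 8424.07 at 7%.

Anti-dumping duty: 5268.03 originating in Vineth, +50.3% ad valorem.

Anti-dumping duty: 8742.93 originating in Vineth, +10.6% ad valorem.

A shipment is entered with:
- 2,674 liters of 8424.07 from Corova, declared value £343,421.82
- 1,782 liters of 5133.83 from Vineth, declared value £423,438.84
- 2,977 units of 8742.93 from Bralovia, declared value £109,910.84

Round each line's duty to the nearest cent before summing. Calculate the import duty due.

Line 1 (8424.07, Corova, 2,674 liters, £343,421.82):
Base rate for 8424.07 is 14%.
Origin Corova qualifies under the Galador–Corova agreement and 8424.07 is covered: preferential rate 7% applies instead.
Duty = £343,421.82 × 7% = £24,039.53.
Line 2 (5133.83, Vineth, 1,782 liters, £423,438.84):
Base rate for 5133.83 is 15.5%.
5133.83 has an FTA preferential rate, but origin Vineth is not Corova; base rate stands.
Duty = £423,438.84 × 15.5% = £65,633.02.
Line 3 (8742.93, Bralovia, 2,977 units, £109,910.84):
Base rate for 8742.93 is £6.56/unit.
The additional-duty order on 8742.93 targets Vineth, not Bralovia; it does not apply.
Duty = 2,977 × £6.56 = £19,529.12.
Total = £24,039.53 + £65,633.02 + £19,529.12 = £109,201.67.

£109,201.67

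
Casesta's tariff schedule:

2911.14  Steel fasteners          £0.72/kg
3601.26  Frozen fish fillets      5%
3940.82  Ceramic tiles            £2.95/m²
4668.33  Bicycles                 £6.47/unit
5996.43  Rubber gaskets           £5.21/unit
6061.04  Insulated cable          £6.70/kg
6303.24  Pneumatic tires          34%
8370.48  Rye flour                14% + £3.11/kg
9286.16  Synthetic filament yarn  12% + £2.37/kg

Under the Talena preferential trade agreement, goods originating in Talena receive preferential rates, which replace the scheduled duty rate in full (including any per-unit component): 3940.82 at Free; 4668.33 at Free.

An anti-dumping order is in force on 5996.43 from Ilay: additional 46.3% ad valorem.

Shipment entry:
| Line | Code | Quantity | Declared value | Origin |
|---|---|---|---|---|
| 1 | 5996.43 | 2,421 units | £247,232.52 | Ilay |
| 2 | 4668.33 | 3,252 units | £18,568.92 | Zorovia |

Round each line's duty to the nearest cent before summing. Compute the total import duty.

£148,122.51

Line 1 (5996.43, Ilay, 2,421 units, £247,232.52):
Base rate for 5996.43 is £5.21/unit.
Additional duty on 5996.43 from Ilay: +46.3% ad valorem. Applied ad valorem rate = 46.3%.
Duty = £247,232.52 × 46.3% + 2,421 × £5.21 = £127,082.07.
Line 2 (4668.33, Zorovia, 3,252 units, £18,568.92):
Base rate for 4668.33 is £6.47/unit.
4668.33 has an FTA preferential rate, but origin Zorovia is not Talena; base rate stands.
Duty = 3,252 × £6.47 = £21,040.44.
Total = £127,082.07 + £21,040.44 = £148,122.51.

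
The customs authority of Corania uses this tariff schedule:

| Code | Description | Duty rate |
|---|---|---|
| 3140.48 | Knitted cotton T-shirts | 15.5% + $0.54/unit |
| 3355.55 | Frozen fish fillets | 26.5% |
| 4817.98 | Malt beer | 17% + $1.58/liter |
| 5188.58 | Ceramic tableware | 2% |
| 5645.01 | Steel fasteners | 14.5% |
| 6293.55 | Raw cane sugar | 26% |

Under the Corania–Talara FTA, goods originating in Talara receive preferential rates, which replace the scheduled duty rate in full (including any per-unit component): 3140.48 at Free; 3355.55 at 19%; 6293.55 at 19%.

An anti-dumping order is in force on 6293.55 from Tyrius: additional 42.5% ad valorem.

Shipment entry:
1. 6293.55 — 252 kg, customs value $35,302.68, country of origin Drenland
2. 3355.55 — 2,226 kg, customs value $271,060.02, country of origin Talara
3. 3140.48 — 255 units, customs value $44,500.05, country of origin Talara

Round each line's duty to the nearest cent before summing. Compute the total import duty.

Line 1 (6293.55, Drenland, 252 kg, $35,302.68):
Base rate for 6293.55 is 26%.
6293.55 has an FTA preferential rate, but origin Drenland is not Talara; base rate stands.
The additional-duty order on 6293.55 targets Tyrius, not Drenland; it does not apply.
Duty = $35,302.68 × 26% = $9,178.70.
Line 2 (3355.55, Talara, 2,226 kg, $271,060.02):
Base rate for 3355.55 is 26.5%.
Origin Talara qualifies under the Corania–Talara agreement and 3355.55 is covered: preferential rate 19% applies instead.
Duty = $271,060.02 × 19% = $51,501.40.
Line 3 (3140.48, Talara, 255 units, $44,500.05):
Base rate for 3140.48 is 15.5% + $0.54/unit.
Origin Talara qualifies under the Corania–Talara agreement and 3140.48 is covered: preferential rate Free applies instead.
Duty = $44,500.05 × 0% = $0.00.
Total = $9,178.70 + $51,501.40 + $0.00 = $60,680.10.

$60,680.10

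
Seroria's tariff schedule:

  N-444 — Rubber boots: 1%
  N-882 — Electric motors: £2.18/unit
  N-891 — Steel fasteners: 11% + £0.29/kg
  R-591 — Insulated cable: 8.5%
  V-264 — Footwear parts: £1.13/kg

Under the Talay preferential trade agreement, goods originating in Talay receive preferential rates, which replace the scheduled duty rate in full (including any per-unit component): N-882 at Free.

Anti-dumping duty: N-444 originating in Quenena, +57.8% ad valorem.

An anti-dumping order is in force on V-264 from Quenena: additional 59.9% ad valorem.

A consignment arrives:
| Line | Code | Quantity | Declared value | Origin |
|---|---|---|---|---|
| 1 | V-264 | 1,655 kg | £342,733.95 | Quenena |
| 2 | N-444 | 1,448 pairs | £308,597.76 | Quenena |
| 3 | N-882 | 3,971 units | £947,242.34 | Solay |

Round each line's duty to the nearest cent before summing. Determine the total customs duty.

£397,280.05

Line 1 (V-264, Quenena, 1,655 kg, £342,733.95):
Base rate for V-264 is £1.13/kg.
Additional duty on V-264 from Quenena: +59.9% ad valorem. Applied ad valorem rate = 59.9%.
Duty = £342,733.95 × 59.9% + 1,655 × £1.13 = £207,167.79.
Line 2 (N-444, Quenena, 1,448 pairs, £308,597.76):
Base rate for N-444 is 1%.
Additional duty on N-444 from Quenena: +57.8%. Applied ad valorem rate: 1% + 57.8% = 58.8%.
Duty = £308,597.76 × 58.8% = £181,455.48.
Line 3 (N-882, Solay, 3,971 units, £947,242.34):
Base rate for N-882 is £2.18/unit.
N-882 has an FTA preferential rate, but origin Solay is not Talay; base rate stands.
Duty = 3,971 × £2.18 = £8,656.78.
Total = £207,167.79 + £181,455.48 + £8,656.78 = £397,280.05.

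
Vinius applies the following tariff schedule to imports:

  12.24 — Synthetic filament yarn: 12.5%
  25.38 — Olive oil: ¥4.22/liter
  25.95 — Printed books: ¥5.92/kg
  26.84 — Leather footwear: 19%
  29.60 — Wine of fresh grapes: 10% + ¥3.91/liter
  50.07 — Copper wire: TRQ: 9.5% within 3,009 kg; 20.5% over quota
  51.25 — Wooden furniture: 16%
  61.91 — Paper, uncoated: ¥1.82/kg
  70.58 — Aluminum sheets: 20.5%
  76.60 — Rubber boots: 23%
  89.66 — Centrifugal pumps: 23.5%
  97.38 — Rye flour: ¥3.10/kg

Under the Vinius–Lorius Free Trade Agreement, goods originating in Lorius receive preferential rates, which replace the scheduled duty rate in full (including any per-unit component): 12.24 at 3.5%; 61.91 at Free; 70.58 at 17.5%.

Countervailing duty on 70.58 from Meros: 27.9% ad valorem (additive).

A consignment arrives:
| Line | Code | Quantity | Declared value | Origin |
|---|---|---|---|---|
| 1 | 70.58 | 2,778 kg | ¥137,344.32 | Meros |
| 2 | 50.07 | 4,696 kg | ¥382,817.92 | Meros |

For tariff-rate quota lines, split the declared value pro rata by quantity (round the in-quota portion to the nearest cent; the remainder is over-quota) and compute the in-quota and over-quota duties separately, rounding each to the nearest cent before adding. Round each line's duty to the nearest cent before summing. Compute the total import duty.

¥117,970.02

Line 1 (70.58, Meros, 2,778 kg, ¥137,344.32):
Base rate for 70.58 is 20.5%.
70.58 has an FTA preferential rate, but origin Meros is not Lorius; base rate stands.
Additional duty on 70.58 from Meros: +27.9%. Applied ad valorem rate: 20.5% + 27.9% = 48.4%.
Duty = ¥137,344.32 × 48.4% = ¥66,474.65.
Line 2 (50.07, Meros, 4,696 kg, ¥382,817.92):
Code 50.07 is under a tariff-rate quota (threshold 3,009 kg). In-quota: 3,009 kg at 9.5%; over-quota: 1,687 kg at 20.5%.
Pro-rata value split: in-quota = ¥382,817.92 × 3,009/4,696 = ¥245,293.68; over-quota = ¥382,817.92 − ¥245,293.68 = ¥137,524.24.
In-quota duty = ¥245,293.68 × 9.5% = ¥23,302.90. Over-quota duty = ¥137,524.24 × 20.5% = ¥28,192.47.
Line duty = ¥23,302.90 + ¥28,192.47 = ¥51,495.37.
Total = ¥66,474.65 + ¥51,495.37 = ¥117,970.02.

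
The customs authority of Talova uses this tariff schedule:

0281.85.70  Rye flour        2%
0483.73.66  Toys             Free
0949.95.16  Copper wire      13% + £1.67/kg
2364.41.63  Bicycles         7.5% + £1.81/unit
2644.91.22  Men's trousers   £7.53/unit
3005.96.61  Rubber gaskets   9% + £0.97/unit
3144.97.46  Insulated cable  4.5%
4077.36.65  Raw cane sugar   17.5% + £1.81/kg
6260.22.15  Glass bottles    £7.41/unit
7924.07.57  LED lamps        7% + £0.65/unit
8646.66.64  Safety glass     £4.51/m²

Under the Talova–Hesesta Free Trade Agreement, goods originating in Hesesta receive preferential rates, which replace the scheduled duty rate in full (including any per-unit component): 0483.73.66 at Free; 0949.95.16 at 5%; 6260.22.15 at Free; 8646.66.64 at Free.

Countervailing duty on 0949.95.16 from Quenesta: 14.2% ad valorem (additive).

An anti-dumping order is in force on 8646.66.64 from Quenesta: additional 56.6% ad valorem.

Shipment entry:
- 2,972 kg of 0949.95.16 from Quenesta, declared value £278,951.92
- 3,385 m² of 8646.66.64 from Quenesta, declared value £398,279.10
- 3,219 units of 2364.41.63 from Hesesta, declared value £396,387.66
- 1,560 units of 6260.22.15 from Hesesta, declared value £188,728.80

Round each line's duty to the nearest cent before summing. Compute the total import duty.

£357,085.94

Line 1 (0949.95.16, Quenesta, 2,972 kg, £278,951.92):
Base rate for 0949.95.16 is 13% + £1.67/kg.
0949.95.16 has an FTA preferential rate, but origin Quenesta is not Hesesta; base rate stands.
Additional duty on 0949.95.16 from Quenesta: +14.2%. Applied ad valorem rate: 13% + 14.2% = 27.2%.
Duty = £278,951.92 × 27.2% + 2,972 × £1.67 = £80,838.16.
Line 2 (8646.66.64, Quenesta, 3,385 m², £398,279.10):
Base rate for 8646.66.64 is £4.51/m².
8646.66.64 has an FTA preferential rate, but origin Quenesta is not Hesesta; base rate stands.
Additional duty on 8646.66.64 from Quenesta: +56.6% ad valorem. Applied ad valorem rate = 56.6%.
Duty = £398,279.10 × 56.6% + 3,385 × £4.51 = £240,692.32.
Line 3 (2364.41.63, Hesesta, 3,219 units, £396,387.66):
Base rate for 2364.41.63 is 7.5% + £1.81/unit.
Origin Hesesta is the FTA partner but 2364.41.63 is not on the preference list; base rate stands.
Duty = £396,387.66 × 7.5% + 3,219 × £1.81 = £35,555.46.
Line 4 (6260.22.15, Hesesta, 1,560 units, £188,728.80):
Base rate for 6260.22.15 is £7.41/unit.
Origin Hesesta qualifies under the Talova–Hesesta agreement and 6260.22.15 is covered: preferential rate Free applies instead.
Duty = £188,728.80 × 0% = £0.00.
Total = £80,838.16 + £240,692.32 + £35,555.46 + £0.00 = £357,085.94.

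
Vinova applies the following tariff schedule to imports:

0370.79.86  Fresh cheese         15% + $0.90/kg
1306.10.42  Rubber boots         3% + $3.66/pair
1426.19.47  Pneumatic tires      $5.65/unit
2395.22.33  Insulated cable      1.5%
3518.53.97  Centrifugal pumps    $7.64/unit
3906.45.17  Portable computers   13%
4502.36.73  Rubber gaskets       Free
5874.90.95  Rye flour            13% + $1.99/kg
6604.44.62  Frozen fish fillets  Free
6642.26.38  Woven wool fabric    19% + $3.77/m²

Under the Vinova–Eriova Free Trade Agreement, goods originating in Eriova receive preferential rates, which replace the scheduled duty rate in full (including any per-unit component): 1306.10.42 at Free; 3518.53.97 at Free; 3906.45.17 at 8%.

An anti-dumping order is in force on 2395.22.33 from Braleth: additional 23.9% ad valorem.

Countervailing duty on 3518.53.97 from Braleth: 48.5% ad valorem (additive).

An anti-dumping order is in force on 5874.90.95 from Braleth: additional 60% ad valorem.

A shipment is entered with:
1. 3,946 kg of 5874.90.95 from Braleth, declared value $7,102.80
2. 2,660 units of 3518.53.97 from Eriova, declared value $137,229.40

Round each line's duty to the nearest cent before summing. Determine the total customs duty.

$13,037.58

Line 1 (5874.90.95, Braleth, 3,946 kg, $7,102.80):
Base rate for 5874.90.95 is 13% + $1.99/kg.
Additional duty on 5874.90.95 from Braleth: +60%. Applied ad valorem rate: 13% + 60% = 73%.
Duty = $7,102.80 × 73% + 3,946 × $1.99 = $13,037.58.
Line 2 (3518.53.97, Eriova, 2,660 units, $137,229.40):
Base rate for 3518.53.97 is $7.64/unit.
Origin Eriova qualifies under the Vinova–Eriova agreement and 3518.53.97 is covered: preferential rate Free applies instead.
The additional-duty order on 3518.53.97 targets Braleth, not Eriova; it does not apply.
Duty = $137,229.40 × 0% = $0.00.
Total = $13,037.58 + $0.00 = $13,037.58.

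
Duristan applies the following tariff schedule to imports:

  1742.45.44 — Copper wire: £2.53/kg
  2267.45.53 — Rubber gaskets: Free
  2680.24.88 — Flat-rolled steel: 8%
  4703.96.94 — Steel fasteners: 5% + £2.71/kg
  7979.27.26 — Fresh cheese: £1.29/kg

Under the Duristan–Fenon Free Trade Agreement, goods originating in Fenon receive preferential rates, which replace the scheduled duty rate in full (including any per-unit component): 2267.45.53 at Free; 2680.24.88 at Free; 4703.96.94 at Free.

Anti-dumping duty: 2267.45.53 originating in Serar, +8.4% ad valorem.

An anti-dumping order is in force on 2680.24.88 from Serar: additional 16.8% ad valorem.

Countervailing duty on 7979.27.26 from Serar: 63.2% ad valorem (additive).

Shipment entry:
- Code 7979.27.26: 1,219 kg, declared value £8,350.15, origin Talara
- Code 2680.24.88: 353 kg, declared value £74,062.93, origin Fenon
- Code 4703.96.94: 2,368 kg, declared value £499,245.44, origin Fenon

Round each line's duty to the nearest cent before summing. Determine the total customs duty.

Line 1 (7979.27.26, Talara, 1,219 kg, £8,350.15):
Base rate for 7979.27.26 is £1.29/kg.
The additional-duty order on 7979.27.26 targets Serar, not Talara; it does not apply.
Duty = 1,219 × £1.29 = £1,572.51.
Line 2 (2680.24.88, Fenon, 353 kg, £74,062.93):
Base rate for 2680.24.88 is 8%.
Origin Fenon qualifies under the Duristan–Fenon agreement and 2680.24.88 is covered: preferential rate Free applies instead.
The additional-duty order on 2680.24.88 targets Serar, not Fenon; it does not apply.
Duty = £74,062.93 × 0% = £0.00.
Line 3 (4703.96.94, Fenon, 2,368 kg, £499,245.44):
Base rate for 4703.96.94 is 5% + £2.71/kg.
Origin Fenon qualifies under the Duristan–Fenon agreement and 4703.96.94 is covered: preferential rate Free applies instead.
Duty = £499,245.44 × 0% = £0.00.
Total = £1,572.51 + £0.00 + £0.00 = £1,572.51.

£1,572.51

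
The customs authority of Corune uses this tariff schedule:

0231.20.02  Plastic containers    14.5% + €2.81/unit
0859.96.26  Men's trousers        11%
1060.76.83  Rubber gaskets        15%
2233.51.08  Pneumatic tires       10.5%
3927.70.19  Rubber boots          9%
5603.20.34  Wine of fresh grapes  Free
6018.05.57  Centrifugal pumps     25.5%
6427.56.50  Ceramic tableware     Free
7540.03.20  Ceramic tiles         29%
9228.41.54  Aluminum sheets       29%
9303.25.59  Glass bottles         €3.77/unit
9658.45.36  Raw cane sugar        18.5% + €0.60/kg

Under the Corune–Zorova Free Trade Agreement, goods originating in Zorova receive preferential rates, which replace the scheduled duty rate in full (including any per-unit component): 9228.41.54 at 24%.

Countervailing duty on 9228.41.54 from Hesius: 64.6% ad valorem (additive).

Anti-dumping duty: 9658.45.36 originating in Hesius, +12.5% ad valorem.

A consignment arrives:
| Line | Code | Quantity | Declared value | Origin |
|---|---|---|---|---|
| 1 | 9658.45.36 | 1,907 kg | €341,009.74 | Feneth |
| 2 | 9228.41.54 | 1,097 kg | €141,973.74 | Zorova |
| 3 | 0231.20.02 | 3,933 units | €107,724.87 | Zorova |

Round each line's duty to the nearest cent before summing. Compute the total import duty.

€124,976.54

Line 1 (9658.45.36, Feneth, 1,907 kg, €341,009.74):
Base rate for 9658.45.36 is 18.5% + €0.60/kg.
The additional-duty order on 9658.45.36 targets Hesius, not Feneth; it does not apply.
Duty = €341,009.74 × 18.5% + 1,907 × €0.60 = €64,231.00.
Line 2 (9228.41.54, Zorova, 1,097 kg, €141,973.74):
Base rate for 9228.41.54 is 29%.
Origin Zorova qualifies under the Corune–Zorova agreement and 9228.41.54 is covered: preferential rate 24% applies instead.
The additional-duty order on 9228.41.54 targets Hesius, not Zorova; it does not apply.
Duty = €141,973.74 × 24% = €34,073.70.
Line 3 (0231.20.02, Zorova, 3,933 units, €107,724.87):
Base rate for 0231.20.02 is 14.5% + €2.81/unit.
Origin Zorova is the FTA partner but 0231.20.02 is not on the preference list; base rate stands.
Duty = €107,724.87 × 14.5% + 3,933 × €2.81 = €26,671.84.
Total = €64,231.00 + €34,073.70 + €26,671.84 = €124,976.54.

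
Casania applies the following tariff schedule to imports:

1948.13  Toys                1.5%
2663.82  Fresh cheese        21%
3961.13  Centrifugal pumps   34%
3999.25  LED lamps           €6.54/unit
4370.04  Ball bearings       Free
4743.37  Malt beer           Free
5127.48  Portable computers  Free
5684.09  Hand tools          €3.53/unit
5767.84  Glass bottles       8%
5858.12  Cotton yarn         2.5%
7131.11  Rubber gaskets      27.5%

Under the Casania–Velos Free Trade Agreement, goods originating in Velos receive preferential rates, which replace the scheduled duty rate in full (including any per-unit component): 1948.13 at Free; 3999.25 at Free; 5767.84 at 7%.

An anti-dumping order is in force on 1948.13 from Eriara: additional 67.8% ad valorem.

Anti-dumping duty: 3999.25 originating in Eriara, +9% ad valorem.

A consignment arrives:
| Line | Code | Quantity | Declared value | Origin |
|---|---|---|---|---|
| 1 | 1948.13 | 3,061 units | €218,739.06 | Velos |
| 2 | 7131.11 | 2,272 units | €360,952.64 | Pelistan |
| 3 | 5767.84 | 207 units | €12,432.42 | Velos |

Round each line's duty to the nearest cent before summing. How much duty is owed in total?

€100,132.25

Line 1 (1948.13, Velos, 3,061 units, €218,739.06):
Base rate for 1948.13 is 1.5%.
Origin Velos qualifies under the Casania–Velos agreement and 1948.13 is covered: preferential rate Free applies instead.
The additional-duty order on 1948.13 targets Eriara, not Velos; it does not apply.
Duty = €218,739.06 × 0% = €0.00.
Line 2 (7131.11, Pelistan, 2,272 units, €360,952.64):
Base rate for 7131.11 is 27.5%.
Duty = €360,952.64 × 27.5% = €99,261.98.
Line 3 (5767.84, Velos, 207 units, €12,432.42):
Base rate for 5767.84 is 8%.
Origin Velos qualifies under the Casania–Velos agreement and 5767.84 is covered: preferential rate 7% applies instead.
Duty = €12,432.42 × 7% = €870.27.
Total = €0.00 + €99,261.98 + €870.27 = €100,132.25.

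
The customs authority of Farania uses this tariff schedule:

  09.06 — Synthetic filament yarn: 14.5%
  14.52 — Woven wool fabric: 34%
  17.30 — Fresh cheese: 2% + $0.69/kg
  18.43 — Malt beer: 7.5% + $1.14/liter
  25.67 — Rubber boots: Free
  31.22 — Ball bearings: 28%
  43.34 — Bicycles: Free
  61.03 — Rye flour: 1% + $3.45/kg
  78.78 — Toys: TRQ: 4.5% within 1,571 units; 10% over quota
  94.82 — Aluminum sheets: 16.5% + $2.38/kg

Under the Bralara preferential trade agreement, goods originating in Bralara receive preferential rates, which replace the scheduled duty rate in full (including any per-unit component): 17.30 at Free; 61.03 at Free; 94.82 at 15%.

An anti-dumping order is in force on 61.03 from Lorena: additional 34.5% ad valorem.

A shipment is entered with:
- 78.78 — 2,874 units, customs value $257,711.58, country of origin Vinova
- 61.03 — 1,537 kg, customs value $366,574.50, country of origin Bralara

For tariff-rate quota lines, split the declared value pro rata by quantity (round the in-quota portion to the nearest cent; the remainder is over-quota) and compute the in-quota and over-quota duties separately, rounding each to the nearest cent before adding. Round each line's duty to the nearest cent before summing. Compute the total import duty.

$18,023.22

Line 1 (78.78, Vinova, 2,874 units, $257,711.58):
Code 78.78 is under a tariff-rate quota (threshold 1,571 units). In-quota: 1,571 units at 4.5%; over-quota: 1,303 units at 10%.
Pro-rata value split: in-quota = $257,711.58 × 1,571/2,874 = $140,871.57; over-quota = $257,711.58 − $140,871.57 = $116,840.01.
In-quota duty = $140,871.57 × 4.5% = $6,339.22. Over-quota duty = $116,840.01 × 10% = $11,684.00.
Line duty = $6,339.22 + $11,684.00 = $18,023.22.
Line 2 (61.03, Bralara, 1,537 kg, $366,574.50):
Base rate for 61.03 is 1% + $3.45/kg.
Origin Bralara qualifies under the Farania–Bralara agreement and 61.03 is covered: preferential rate Free applies instead.
The additional-duty order on 61.03 targets Lorena, not Bralara; it does not apply.
Duty = $366,574.50 × 0% = $0.00.
Total = $18,023.22 + $0.00 = $18,023.22.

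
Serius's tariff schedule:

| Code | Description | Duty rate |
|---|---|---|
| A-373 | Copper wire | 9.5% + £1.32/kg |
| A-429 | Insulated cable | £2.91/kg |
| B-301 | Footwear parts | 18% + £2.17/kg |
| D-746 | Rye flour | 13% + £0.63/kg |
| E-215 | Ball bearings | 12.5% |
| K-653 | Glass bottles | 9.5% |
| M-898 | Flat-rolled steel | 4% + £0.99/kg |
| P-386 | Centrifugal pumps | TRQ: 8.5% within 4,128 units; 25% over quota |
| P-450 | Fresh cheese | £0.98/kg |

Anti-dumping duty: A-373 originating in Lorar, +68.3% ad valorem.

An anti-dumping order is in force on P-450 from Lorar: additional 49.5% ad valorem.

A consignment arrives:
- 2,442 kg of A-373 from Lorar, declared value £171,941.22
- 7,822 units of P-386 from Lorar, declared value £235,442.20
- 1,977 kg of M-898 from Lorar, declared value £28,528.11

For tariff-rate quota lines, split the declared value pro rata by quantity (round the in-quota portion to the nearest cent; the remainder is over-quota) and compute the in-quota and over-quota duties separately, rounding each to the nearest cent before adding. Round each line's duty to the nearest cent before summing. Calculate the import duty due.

£178,450.90

Line 1 (A-373, Lorar, 2,442 kg, £171,941.22):
Base rate for A-373 is 9.5% + £1.32/kg.
Additional duty on A-373 from Lorar: +68.3%. Applied ad valorem rate: 9.5% + 68.3% = 77.8%.
Duty = £171,941.22 × 77.8% + 2,442 × £1.32 = £136,993.71.
Line 2 (P-386, Lorar, 7,822 units, £235,442.20):
Code P-386 is under a tariff-rate quota (threshold 4,128 units). In-quota: 4,128 units at 8.5%; over-quota: 3,694 units at 25%.
Pro-rata value split: in-quota = £235,442.20 × 4,128/7,822 = £124,252.80; over-quota = £235,442.20 − £124,252.80 = £111,189.40.
In-quota duty = £124,252.80 × 8.5% = £10,561.49. Over-quota duty = £111,189.40 × 25% = £27,797.35.
Line duty = £10,561.49 + £27,797.35 = £38,358.84.
Line 3 (M-898, Lorar, 1,977 kg, £28,528.11):
Base rate for M-898 is 4% + £0.99/kg.
Duty = £28,528.11 × 4% + 1,977 × £0.99 = £3,098.35.
Total = £136,993.71 + £38,358.84 + £3,098.35 = £178,450.90.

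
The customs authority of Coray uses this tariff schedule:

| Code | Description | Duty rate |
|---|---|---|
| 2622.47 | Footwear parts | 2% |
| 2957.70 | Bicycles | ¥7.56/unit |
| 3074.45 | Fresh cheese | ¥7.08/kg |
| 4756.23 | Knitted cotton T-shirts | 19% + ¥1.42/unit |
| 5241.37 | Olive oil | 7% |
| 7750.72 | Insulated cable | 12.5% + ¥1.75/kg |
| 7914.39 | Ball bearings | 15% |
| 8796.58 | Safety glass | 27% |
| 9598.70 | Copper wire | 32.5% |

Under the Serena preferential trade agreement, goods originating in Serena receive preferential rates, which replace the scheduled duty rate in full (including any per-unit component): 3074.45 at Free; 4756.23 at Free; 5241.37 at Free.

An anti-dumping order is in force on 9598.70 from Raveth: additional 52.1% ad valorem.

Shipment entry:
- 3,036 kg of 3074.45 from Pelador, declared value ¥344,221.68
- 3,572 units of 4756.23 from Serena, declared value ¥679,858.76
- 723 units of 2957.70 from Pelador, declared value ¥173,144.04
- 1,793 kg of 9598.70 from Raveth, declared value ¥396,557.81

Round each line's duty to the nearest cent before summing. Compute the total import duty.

¥362,448.67

Line 1 (3074.45, Pelador, 3,036 kg, ¥344,221.68):
Base rate for 3074.45 is ¥7.08/kg.
3074.45 has an FTA preferential rate, but origin Pelador is not Serena; base rate stands.
Duty = 3,036 × ¥7.08 = ¥21,494.88.
Line 2 (4756.23, Serena, 3,572 units, ¥679,858.76):
Base rate for 4756.23 is 19% + ¥1.42/unit.
Origin Serena qualifies under the Coray–Serena agreement and 4756.23 is covered: preferential rate Free applies instead.
Duty = ¥679,858.76 × 0% = ¥0.00.
Line 3 (2957.70, Pelador, 723 units, ¥173,144.04):
Base rate for 2957.70 is ¥7.56/unit.
Duty = 723 × ¥7.56 = ¥5,465.88.
Line 4 (9598.70, Raveth, 1,793 kg, ¥396,557.81):
Base rate for 9598.70 is 32.5%.
Additional duty on 9598.70 from Raveth: +52.1%. Applied ad valorem rate: 32.5% + 52.1% = 84.6%.
Duty = ¥396,557.81 × 84.6% = ¥335,487.91.
Total = ¥21,494.88 + ¥0.00 + ¥5,465.88 + ¥335,487.91 = ¥362,448.67.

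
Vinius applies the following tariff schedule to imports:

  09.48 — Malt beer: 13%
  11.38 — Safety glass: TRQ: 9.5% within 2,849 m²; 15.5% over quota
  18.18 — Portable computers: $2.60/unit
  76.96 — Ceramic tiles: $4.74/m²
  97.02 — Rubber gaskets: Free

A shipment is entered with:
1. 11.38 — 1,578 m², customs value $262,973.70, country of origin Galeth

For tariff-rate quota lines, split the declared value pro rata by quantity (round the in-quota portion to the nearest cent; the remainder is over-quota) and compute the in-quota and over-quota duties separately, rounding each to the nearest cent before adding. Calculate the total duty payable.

$24,982.50

Line 1 (11.38, Galeth, 1,578 m², $262,973.70):
Code 11.38 is under a tariff-rate quota (threshold 2,849 m²). Quantity 1,578 m² is within the quota, so the in-quota rate 9.5% applies to the full value.
Duty = $262,973.70 × 9.5% = $24,982.50.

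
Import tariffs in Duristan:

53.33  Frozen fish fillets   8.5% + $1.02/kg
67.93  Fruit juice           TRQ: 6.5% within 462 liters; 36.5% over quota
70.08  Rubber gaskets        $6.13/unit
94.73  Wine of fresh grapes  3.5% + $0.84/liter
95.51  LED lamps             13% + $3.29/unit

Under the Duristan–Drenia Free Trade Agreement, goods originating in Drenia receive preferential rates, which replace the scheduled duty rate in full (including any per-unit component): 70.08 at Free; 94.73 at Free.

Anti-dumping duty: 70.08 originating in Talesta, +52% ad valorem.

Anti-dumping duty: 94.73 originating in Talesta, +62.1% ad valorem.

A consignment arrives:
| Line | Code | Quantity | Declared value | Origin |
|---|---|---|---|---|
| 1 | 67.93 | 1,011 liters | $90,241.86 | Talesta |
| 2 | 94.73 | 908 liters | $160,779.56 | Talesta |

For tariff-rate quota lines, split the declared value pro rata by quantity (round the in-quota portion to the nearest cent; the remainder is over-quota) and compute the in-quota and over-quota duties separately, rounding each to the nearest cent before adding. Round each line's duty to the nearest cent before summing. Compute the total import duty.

$126,800.96

Line 1 (67.93, Talesta, 1,011 liters, $90,241.86):
Code 67.93 is under a tariff-rate quota (threshold 462 liters). In-quota: 462 liters at 6.5%; over-quota: 549 liters at 36.5%.
Pro-rata value split: in-quota = $90,241.86 × 462/1,011 = $41,238.12; over-quota = $90,241.86 − $41,238.12 = $49,003.74.
In-quota duty = $41,238.12 × 6.5% = $2,680.48. Over-quota duty = $49,003.74 × 36.5% = $17,886.37.
Line duty = $2,680.48 + $17,886.37 = $20,566.85.
Line 2 (94.73, Talesta, 908 liters, $160,779.56):
Base rate for 94.73 is 3.5% + $0.84/liter.
94.73 has an FTA preferential rate, but origin Talesta is not Drenia; base rate stands.
Additional duty on 94.73 from Talesta: +62.1%. Applied ad valorem rate: 3.5% + 62.1% = 65.6%.
Duty = $160,779.56 × 65.6% + 908 × $0.84 = $106,234.11.
Total = $20,566.85 + $106,234.11 = $126,800.96.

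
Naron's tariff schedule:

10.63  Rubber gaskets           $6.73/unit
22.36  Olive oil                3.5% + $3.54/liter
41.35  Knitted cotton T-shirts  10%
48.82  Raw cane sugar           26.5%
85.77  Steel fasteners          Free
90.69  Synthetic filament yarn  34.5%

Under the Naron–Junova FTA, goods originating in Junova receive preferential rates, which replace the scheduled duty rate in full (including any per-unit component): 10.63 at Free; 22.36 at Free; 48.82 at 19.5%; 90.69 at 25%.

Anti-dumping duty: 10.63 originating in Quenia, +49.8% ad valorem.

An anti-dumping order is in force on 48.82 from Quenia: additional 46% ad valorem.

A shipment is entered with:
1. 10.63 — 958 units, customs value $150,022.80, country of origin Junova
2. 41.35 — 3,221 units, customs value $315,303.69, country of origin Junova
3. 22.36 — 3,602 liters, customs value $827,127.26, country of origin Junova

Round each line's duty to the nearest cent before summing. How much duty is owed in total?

Line 1 (10.63, Junova, 958 units, $150,022.80):
Base rate for 10.63 is $6.73/unit.
Origin Junova qualifies under the Naron–Junova agreement and 10.63 is covered: preferential rate Free applies instead.
The additional-duty order on 10.63 targets Quenia, not Junova; it does not apply.
Duty = $150,022.80 × 0% = $0.00.
Line 2 (41.35, Junova, 3,221 units, $315,303.69):
Base rate for 41.35 is 10%.
Origin Junova is the FTA partner but 41.35 is not on the preference list; base rate stands.
Duty = $315,303.69 × 10% = $31,530.37.
Line 3 (22.36, Junova, 3,602 liters, $827,127.26):
Base rate for 22.36 is 3.5% + $3.54/liter.
Origin Junova qualifies under the Naron–Junova agreement and 22.36 is covered: preferential rate Free applies instead.
Duty = $827,127.26 × 0% = $0.00.
Total = $0.00 + $31,530.37 + $0.00 = $31,530.37.

$31,530.37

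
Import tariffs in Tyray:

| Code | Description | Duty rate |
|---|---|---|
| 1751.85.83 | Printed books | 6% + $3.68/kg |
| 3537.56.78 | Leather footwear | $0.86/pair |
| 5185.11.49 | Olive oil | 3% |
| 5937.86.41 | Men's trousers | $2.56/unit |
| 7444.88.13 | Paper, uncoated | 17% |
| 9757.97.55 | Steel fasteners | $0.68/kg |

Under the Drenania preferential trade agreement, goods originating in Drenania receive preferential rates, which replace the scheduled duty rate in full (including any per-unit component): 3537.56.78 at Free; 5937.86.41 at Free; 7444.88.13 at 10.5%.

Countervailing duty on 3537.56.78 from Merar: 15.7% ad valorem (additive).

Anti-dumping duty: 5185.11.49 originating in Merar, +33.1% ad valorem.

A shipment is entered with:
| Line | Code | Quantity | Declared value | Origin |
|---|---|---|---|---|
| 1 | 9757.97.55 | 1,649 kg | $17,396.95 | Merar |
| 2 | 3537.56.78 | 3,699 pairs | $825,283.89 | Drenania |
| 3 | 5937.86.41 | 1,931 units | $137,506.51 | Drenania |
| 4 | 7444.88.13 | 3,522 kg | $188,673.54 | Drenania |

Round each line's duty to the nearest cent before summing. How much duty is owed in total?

$20,932.04

Line 1 (9757.97.55, Merar, 1,649 kg, $17,396.95):
Base rate for 9757.97.55 is $0.68/kg.
Duty = 1,649 × $0.68 = $1,121.32.
Line 2 (3537.56.78, Drenania, 3,699 pairs, $825,283.89):
Base rate for 3537.56.78 is $0.86/pair.
Origin Drenania qualifies under the Tyray–Drenania agreement and 3537.56.78 is covered: preferential rate Free applies instead.
The additional-duty order on 3537.56.78 targets Merar, not Drenania; it does not apply.
Duty = $825,283.89 × 0% = $0.00.
Line 3 (5937.86.41, Drenania, 1,931 units, $137,506.51):
Base rate for 5937.86.41 is $2.56/unit.
Origin Drenania qualifies under the Tyray–Drenania agreement and 5937.86.41 is covered: preferential rate Free applies instead.
Duty = $137,506.51 × 0% = $0.00.
Line 4 (7444.88.13, Drenania, 3,522 kg, $188,673.54):
Base rate for 7444.88.13 is 17%.
Origin Drenania qualifies under the Tyray–Drenania agreement and 7444.88.13 is covered: preferential rate 10.5% applies instead.
Duty = $188,673.54 × 10.5% = $19,810.72.
Total = $1,121.32 + $0.00 + $0.00 + $19,810.72 = $20,932.04.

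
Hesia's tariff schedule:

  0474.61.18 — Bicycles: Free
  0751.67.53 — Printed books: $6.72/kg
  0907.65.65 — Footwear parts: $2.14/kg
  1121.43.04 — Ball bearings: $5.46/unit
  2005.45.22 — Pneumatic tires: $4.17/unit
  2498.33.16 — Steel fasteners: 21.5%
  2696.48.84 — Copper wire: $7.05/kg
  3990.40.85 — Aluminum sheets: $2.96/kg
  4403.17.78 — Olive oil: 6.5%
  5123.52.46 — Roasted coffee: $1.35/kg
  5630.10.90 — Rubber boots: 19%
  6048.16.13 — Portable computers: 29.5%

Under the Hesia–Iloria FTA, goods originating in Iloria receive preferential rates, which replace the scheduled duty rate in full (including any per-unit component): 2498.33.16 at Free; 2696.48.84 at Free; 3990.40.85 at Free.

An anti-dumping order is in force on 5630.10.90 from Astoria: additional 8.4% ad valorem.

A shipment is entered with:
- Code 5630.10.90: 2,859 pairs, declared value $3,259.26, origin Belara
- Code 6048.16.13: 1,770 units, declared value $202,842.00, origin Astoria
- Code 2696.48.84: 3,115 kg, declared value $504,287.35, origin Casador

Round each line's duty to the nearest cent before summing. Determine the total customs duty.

Line 1 (5630.10.90, Belara, 2,859 pairs, $3,259.26):
Base rate for 5630.10.90 is 19%.
The additional-duty order on 5630.10.90 targets Astoria, not Belara; it does not apply.
Duty = $3,259.26 × 19% = $619.26.
Line 2 (6048.16.13, Astoria, 1,770 units, $202,842.00):
Base rate for 6048.16.13 is 29.5%.
Duty = $202,842.00 × 29.5% = $59,838.39.
Line 3 (2696.48.84, Casador, 3,115 kg, $504,287.35):
Base rate for 2696.48.84 is $7.05/kg.
2696.48.84 has an FTA preferential rate, but origin Casador is not Iloria; base rate stands.
Duty = 3,115 × $7.05 = $21,960.75.
Total = $619.26 + $59,838.39 + $21,960.75 = $82,418.40.

$82,418.40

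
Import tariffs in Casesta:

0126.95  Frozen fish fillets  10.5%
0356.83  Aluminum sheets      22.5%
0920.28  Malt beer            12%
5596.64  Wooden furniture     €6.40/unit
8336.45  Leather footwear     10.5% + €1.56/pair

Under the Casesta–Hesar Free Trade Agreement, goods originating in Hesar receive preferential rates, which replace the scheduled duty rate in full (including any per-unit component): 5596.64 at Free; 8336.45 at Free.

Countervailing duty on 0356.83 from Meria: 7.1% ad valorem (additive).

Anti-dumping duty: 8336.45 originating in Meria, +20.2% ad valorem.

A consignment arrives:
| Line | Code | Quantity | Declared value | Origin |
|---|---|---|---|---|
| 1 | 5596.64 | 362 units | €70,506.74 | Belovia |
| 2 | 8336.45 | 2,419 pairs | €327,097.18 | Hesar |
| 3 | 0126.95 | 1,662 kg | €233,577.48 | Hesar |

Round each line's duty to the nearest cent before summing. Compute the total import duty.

€26,842.44

Line 1 (5596.64, Belovia, 362 units, €70,506.74):
Base rate for 5596.64 is €6.40/unit.
5596.64 has an FTA preferential rate, but origin Belovia is not Hesar; base rate stands.
Duty = 362 × €6.40 = €2,316.80.
Line 2 (8336.45, Hesar, 2,419 pairs, €327,097.18):
Base rate for 8336.45 is 10.5% + €1.56/pair.
Origin Hesar qualifies under the Casesta–Hesar agreement and 8336.45 is covered: preferential rate Free applies instead.
The additional-duty order on 8336.45 targets Meria, not Hesar; it does not apply.
Duty = €327,097.18 × 0% = €0.00.
Line 3 (0126.95, Hesar, 1,662 kg, €233,577.48):
Base rate for 0126.95 is 10.5%.
Origin Hesar is the FTA partner but 0126.95 is not on the preference list; base rate stands.
Duty = €233,577.48 × 10.5% = €24,525.64.
Total = €2,316.80 + €0.00 + €24,525.64 = €26,842.44.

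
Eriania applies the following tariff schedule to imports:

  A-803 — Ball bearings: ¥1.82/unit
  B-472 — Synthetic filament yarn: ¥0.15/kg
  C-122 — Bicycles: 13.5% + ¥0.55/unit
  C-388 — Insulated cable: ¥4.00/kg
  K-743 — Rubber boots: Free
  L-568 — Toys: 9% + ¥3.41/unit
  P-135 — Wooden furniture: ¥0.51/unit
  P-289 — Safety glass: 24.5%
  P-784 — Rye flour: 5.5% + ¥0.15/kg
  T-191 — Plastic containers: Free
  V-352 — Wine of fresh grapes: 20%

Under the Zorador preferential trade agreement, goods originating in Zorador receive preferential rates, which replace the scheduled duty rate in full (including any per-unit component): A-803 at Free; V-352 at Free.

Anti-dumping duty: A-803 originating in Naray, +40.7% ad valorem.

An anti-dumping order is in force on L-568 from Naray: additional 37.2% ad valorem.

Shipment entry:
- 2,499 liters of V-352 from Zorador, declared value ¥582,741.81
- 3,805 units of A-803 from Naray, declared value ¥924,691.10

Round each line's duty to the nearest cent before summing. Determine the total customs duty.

¥383,274.38

Line 1 (V-352, Zorador, 2,499 liters, ¥582,741.81):
Base rate for V-352 is 20%.
Origin Zorador qualifies under the Eriania–Zorador agreement and V-352 is covered: preferential rate Free applies instead.
Duty = ¥582,741.81 × 0% = ¥0.00.
Line 2 (A-803, Naray, 3,805 units, ¥924,691.10):
Base rate for A-803 is ¥1.82/unit.
A-803 has an FTA preferential rate, but origin Naray is not Zorador; base rate stands.
Additional duty on A-803 from Naray: +40.7% ad valorem. Applied ad valorem rate = 40.7%.
Duty = ¥924,691.10 × 40.7% + 3,805 × ¥1.82 = ¥383,274.38.
Total = ¥0.00 + ¥383,274.38 = ¥383,274.38.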